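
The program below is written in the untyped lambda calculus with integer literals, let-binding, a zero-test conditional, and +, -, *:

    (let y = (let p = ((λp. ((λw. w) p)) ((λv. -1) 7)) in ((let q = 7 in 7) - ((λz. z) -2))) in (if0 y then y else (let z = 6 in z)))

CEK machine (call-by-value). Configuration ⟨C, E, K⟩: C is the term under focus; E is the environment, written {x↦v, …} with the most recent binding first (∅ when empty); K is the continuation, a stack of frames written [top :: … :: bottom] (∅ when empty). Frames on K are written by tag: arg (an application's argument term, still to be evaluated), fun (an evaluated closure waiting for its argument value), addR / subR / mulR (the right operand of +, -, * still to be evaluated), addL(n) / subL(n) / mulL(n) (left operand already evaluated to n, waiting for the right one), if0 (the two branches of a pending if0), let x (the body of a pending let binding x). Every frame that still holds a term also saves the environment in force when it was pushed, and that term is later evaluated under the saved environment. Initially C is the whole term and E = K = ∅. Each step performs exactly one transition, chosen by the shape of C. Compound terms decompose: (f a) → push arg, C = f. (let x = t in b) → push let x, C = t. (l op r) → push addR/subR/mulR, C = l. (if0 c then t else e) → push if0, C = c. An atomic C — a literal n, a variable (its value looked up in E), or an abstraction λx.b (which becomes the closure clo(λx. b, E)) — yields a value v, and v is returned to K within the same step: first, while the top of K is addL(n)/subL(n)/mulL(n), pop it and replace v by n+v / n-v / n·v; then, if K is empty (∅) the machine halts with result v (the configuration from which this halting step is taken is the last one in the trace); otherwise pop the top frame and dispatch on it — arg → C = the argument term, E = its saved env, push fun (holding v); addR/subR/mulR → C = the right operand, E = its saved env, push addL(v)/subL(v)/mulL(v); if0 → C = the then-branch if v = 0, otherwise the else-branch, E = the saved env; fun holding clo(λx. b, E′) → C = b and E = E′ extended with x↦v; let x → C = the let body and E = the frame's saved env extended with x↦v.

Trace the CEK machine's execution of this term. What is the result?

Answer: 6

Execution trace:
t=0: [C=(let y = (let p = ((λp. ((λw. w) p)) ((λv. -1) 7)) in ((let q = 7 in 7) - ((λz. z) -2))) in (if0 y then y else (let z = 6 in z))) | E=∅ | K=∅]
t=1: [C=(let p = ((λp. ((λw. w) p)) ((λv. -1) 7)) in ((let q = 7 in 7) - ((λz. z) -2))) | E=∅ | K=[let y]]
t=2: [C=((λp. ((λw. w) p)) ((λv. -1) 7)) | E=∅ | K=[let p :: let y]]
t=3: [C=(λp. ((λw. w) p)) | E=∅ | K=[arg :: let p :: let y]]
t=4: [C=((λv. -1) 7) | E=∅ | K=[fun :: let p :: let y]]
t=5: [C=(λv. -1) | E=∅ | K=[arg :: fun :: let p :: let y]]
t=6: [C=7 | E=∅ | K=[fun :: fun :: let p :: let y]]
t=7: [C=-1 | E={v↦7} | K=[fun :: let p :: let y]]
t=8: [C=((λw. w) p) | E={p↦-1} | K=[let p :: let y]]
t=9: [C=(λw. w) | E={p↦-1} | K=[arg :: let p :: let y]]
t=10: [C=p | E={p↦-1} | K=[fun :: let p :: let y]]
t=11: [C=w | E={w↦-1, p↦-1} | K=[let p :: let y]]
t=12: [C=((let q = 7 in 7) - ((λz. z) -2)) | E={p↦-1} | K=[let y]]
t=13: [C=(let q = 7 in 7) | E={p↦-1} | K=[subR :: let y]]
t=14: [C=7 | E={p↦-1} | K=[let q :: subR :: let y]]
t=15: [C=7 | E={q↦7, p↦-1} | K=[subR :: let y]]
t=16: [C=((λz. z) -2) | E={p↦-1} | K=[subL(7) :: let y]]
t=17: [C=(λz. z) | E={p↦-1} | K=[arg :: subL(7) :: let y]]
t=18: [C=-2 | E={p↦-1} | K=[fun :: subL(7) :: let y]]
t=19: [C=z | E={z↦-2, p↦-1} | K=[subL(7) :: let y]]
t=20: [C=(if0 y then y else (let z = 6 in z)) | E={y↦9} | K=∅]
t=21: [C=y | E={y↦9} | K=[if0]]
t=22: [C=(let z = 6 in z) | E={y↦9} | K=∅]
t=23: [C=6 | E={y↦9} | K=[let z]]
t=24: [C=z | E={z↦6, y↦9} | K=∅]
→ final value 6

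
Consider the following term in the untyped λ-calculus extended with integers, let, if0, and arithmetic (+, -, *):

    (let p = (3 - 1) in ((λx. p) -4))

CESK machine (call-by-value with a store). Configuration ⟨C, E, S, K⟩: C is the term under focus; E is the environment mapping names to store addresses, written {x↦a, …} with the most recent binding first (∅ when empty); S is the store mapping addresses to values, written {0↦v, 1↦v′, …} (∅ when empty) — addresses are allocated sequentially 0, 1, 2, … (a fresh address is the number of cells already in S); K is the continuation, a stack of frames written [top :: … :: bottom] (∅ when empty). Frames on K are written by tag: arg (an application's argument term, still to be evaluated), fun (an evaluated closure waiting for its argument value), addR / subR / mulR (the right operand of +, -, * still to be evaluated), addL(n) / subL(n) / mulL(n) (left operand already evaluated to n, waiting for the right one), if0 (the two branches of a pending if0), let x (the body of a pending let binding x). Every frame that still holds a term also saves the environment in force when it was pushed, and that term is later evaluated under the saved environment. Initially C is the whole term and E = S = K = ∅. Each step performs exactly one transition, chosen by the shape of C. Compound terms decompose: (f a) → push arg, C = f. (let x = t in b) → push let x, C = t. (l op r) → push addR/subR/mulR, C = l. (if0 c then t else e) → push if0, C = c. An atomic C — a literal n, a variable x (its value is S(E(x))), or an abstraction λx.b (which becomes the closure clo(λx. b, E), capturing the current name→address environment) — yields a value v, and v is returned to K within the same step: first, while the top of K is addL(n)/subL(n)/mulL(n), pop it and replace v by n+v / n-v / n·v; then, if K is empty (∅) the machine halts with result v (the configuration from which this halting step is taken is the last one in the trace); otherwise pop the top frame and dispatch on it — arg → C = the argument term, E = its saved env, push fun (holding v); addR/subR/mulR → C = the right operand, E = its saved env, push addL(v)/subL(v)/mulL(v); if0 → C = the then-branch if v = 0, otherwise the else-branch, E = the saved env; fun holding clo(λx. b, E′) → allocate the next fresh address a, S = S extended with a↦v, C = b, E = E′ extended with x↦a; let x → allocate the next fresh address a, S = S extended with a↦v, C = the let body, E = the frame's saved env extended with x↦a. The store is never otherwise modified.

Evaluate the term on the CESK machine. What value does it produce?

t=0: ⟨C=(let p = (3 - 1) in ((λx. p) -4)); E=∅; S=∅; K=∅⟩
t=1: ⟨C=(3 - 1); E=∅; S=∅; K=[let p]⟩
t=2: ⟨C=3; E=∅; S=∅; K=[subR :: let p]⟩
t=3: ⟨C=1; E=∅; S=∅; K=[subL(3) :: let p]⟩
t=4: ⟨C=((λx. p) -4); E={p↦0}; S={0↦2}; K=∅⟩
t=5: ⟨C=(λx. p); E={p↦0}; S={0↦2}; K=[arg]⟩
t=6: ⟨C=-4; E={p↦0}; S={0↦2}; K=[fun]⟩
t=7: ⟨C=p; E={x↦1, p↦0}; S={0↦2, 1↦-4}; K=∅⟩
→ final value 2

Answer: 2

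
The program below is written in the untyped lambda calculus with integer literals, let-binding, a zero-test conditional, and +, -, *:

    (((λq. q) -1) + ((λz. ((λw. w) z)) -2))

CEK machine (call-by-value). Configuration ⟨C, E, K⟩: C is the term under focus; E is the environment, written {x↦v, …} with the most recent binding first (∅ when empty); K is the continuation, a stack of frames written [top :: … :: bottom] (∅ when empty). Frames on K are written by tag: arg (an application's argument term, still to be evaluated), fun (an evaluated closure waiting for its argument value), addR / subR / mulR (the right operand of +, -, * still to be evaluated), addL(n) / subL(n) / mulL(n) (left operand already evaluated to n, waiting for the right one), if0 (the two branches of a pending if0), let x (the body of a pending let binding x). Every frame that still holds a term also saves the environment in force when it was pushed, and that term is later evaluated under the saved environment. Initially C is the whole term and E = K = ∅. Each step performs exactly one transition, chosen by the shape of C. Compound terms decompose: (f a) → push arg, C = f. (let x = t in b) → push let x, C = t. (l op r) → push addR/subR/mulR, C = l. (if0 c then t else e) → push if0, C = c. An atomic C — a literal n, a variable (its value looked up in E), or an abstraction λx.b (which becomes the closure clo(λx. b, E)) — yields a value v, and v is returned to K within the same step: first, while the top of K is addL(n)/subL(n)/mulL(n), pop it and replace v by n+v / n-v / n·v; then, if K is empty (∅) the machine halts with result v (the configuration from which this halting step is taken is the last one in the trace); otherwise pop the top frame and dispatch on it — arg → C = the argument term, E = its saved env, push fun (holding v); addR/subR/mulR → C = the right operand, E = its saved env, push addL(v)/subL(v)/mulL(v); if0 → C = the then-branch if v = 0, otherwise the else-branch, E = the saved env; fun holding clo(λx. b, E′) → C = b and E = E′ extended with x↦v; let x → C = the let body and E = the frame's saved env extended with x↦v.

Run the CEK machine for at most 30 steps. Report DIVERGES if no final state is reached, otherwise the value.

Answer: -3

Derivation:
step 0: [C=(((λq. q) -1) + ((λz. ((λw. w) z)) -2)) | E=∅ | K=∅]
step 1: [C=((λq. q) -1) | E=∅ | K=[addR]]
step 2: [C=(λq. q) | E=∅ | K=[arg :: addR]]
step 3: [C=-1 | E=∅ | K=[fun :: addR]]
step 4: [C=q | E={q↦-1} | K=[addR]]
step 5: [C=((λz. ((λw. w) z)) -2) | E=∅ | K=[addL(-1)]]
step 6: [C=(λz. ((λw. w) z)) | E=∅ | K=[arg :: addL(-1)]]
step 7: [C=-2 | E=∅ | K=[fun :: addL(-1)]]
step 8: [C=((λw. w) z) | E={z↦-2} | K=[addL(-1)]]
step 9: [C=(λw. w) | E={z↦-2} | K=[arg :: addL(-1)]]
step 10: [C=z | E={z↦-2} | K=[fun :: addL(-1)]]
step 11: [C=w | E={w↦-2, z↦-2} | K=[addL(-1)]]
→ final value -3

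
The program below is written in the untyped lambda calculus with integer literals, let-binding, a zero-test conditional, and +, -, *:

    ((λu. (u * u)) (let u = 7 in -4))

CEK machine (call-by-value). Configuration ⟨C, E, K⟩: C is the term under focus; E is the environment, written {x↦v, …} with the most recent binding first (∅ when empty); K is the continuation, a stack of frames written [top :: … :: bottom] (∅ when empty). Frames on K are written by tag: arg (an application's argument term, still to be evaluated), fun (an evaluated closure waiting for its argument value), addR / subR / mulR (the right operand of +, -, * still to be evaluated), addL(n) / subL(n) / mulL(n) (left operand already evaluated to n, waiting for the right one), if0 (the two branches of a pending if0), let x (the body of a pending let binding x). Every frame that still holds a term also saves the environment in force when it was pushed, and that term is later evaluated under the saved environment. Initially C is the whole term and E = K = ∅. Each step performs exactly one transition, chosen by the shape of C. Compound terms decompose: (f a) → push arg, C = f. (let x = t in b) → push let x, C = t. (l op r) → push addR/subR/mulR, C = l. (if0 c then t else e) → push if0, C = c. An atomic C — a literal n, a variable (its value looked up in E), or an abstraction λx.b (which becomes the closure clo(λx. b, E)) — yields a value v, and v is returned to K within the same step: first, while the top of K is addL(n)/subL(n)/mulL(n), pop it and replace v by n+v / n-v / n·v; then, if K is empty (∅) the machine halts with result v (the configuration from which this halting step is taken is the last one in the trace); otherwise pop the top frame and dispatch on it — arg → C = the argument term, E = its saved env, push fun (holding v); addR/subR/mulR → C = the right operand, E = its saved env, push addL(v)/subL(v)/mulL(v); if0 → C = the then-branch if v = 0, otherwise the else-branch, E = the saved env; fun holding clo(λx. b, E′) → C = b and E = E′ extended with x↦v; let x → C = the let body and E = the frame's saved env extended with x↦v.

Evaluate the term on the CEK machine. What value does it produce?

Answer: 16

Machine steps:
[0] [C=((λu. (u * u)) (let u = 7 in -4)) | E=∅ | K=∅]
[1] [C=(λu. (u * u)) | E=∅ | K=[arg]]
[2] [C=(let u = 7 in -4) | E=∅ | K=[fun]]
[3] [C=7 | E=∅ | K=[let u :: fun]]
[4] [C=-4 | E={u↦7} | K=[fun]]
[5] [C=(u * u) | E={u↦-4} | K=∅]
[6] [C=u | E={u↦-4} | K=[mulR]]
[7] [C=u | E={u↦-4} | K=[mulL(-4)]]
→ final value 16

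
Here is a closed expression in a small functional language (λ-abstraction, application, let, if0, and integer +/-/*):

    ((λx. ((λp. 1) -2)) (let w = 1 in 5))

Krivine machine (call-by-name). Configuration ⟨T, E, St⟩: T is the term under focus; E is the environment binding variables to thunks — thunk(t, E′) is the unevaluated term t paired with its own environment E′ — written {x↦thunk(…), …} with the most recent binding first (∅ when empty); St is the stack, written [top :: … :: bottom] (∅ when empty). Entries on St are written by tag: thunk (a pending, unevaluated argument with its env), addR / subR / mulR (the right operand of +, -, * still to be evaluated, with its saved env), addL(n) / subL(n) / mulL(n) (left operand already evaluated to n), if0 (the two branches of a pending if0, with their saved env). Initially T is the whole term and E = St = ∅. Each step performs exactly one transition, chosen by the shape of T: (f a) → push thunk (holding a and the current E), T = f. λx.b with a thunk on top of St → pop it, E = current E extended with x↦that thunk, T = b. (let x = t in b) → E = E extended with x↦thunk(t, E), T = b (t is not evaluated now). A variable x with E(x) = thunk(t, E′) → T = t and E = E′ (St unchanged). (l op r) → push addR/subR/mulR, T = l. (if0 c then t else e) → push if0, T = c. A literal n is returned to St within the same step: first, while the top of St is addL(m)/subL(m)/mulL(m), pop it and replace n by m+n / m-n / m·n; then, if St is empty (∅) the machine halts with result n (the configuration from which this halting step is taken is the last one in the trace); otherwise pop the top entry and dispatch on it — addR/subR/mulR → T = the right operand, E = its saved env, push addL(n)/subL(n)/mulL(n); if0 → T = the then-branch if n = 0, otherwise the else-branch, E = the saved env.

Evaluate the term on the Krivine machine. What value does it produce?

Answer: 1

Derivation:
0. ⟨T=((λx. ((λp. 1) -2)) (let w = 1 in 5)); E=∅; St=∅⟩
1. ⟨T=(λx. ((λp. 1) -2)); E=∅; St=[thunk]⟩
2. ⟨T=((λp. 1) -2); E={x↦thunk((let w = 1 in 5), ∅)}; St=∅⟩
3. ⟨T=(λp. 1); E={x↦thunk((let w = 1 in 5), ∅)}; St=[thunk]⟩
4. ⟨T=1; E={p↦thunk(-2, {x↦thunk((let w = 1 in 5), ∅)}), x↦thunk((let w = 1 in 5), ∅)}; St=∅⟩
→ final value 1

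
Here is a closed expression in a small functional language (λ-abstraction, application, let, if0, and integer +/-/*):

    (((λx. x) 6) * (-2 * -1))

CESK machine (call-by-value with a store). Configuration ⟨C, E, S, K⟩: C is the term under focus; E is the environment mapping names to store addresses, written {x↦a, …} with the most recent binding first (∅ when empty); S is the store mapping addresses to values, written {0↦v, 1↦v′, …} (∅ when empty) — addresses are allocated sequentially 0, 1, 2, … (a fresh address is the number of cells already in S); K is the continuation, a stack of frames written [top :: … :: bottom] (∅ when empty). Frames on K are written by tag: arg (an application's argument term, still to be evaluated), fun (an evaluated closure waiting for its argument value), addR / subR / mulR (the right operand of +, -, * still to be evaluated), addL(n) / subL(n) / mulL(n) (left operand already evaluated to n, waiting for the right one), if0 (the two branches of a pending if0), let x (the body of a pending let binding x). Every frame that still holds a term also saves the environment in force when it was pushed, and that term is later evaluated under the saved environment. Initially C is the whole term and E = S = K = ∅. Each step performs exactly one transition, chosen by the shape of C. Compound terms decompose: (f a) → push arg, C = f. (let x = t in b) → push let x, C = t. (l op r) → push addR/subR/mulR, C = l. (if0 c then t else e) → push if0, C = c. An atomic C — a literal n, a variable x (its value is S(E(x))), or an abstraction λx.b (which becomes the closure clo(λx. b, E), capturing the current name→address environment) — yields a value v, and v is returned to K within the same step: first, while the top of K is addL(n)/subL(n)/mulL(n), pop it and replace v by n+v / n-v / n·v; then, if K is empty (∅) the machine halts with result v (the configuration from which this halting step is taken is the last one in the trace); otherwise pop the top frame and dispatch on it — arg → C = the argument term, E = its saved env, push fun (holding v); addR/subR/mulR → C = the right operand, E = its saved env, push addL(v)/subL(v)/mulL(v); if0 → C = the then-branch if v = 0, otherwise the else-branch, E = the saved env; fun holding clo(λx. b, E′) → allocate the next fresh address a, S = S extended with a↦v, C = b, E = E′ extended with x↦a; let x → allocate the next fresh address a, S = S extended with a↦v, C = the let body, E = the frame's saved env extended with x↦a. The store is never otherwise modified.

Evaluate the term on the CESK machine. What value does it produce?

t=0: <C=(((λx. x) 6) * (-2 * -1)), E=∅, S=∅, K=∅>
t=1: <C=((λx. x) 6), E=∅, S=∅, K=[mulR]>
t=2: <C=(λx. x), E=∅, S=∅, K=[arg :: mulR]>
t=3: <C=6, E=∅, S=∅, K=[fun :: mulR]>
t=4: <C=x, E={x↦0}, S={0↦6}, K=[mulR]>
t=5: <C=(-2 * -1), E=∅, S={0↦6}, K=[mulL(6)]>
t=6: <C=-2, E=∅, S={0↦6}, K=[mulR :: mulL(6)]>
t=7: <C=-1, E=∅, S={0↦6}, K=[mulL(-2) :: mulL(6)]>
→ final value 12

Answer: 12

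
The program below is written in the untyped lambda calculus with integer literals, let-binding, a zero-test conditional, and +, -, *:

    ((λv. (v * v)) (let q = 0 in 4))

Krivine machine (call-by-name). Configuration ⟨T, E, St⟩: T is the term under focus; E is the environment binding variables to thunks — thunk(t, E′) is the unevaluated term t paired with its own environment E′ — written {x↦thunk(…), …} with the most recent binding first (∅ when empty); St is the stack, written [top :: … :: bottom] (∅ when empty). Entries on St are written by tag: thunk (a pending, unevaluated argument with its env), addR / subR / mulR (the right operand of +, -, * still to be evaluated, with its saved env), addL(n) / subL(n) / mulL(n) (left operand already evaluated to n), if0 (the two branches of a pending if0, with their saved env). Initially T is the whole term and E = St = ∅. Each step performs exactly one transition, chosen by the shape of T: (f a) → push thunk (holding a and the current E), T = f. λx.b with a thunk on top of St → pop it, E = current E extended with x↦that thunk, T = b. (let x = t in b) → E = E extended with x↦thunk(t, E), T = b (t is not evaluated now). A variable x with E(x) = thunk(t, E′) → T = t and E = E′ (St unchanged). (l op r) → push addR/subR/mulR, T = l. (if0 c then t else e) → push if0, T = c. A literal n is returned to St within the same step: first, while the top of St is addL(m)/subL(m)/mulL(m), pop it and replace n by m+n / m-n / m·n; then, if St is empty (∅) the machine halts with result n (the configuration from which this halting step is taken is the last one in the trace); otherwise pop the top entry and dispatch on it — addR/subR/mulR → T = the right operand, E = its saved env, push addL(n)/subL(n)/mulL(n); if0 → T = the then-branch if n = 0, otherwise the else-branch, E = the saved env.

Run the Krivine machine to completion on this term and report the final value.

Answer: 16

Machine steps:
t=0: [T=((λv. (v * v)) (let q = 0 in 4)) | E=∅ | St=∅]
t=1: [T=(λv. (v * v)) | E=∅ | St=[thunk]]
t=2: [T=(v * v) | E={v↦thunk((let q = 0 in 4), ∅)} | St=∅]
t=3: [T=v | E={v↦thunk((let q = 0 in 4), ∅)} | St=[mulR]]
t=4: [T=(let q = 0 in 4) | E=∅ | St=[mulR]]
t=5: [T=4 | E={q↦thunk(0, ∅)} | St=[mulR]]
t=6: [T=v | E={v↦thunk((let q = 0 in 4), ∅)} | St=[mulL(4)]]
t=7: [T=(let q = 0 in 4) | E=∅ | St=[mulL(4)]]
t=8: [T=4 | E={q↦thunk(0, ∅)} | St=[mulL(4)]]
→ final value 16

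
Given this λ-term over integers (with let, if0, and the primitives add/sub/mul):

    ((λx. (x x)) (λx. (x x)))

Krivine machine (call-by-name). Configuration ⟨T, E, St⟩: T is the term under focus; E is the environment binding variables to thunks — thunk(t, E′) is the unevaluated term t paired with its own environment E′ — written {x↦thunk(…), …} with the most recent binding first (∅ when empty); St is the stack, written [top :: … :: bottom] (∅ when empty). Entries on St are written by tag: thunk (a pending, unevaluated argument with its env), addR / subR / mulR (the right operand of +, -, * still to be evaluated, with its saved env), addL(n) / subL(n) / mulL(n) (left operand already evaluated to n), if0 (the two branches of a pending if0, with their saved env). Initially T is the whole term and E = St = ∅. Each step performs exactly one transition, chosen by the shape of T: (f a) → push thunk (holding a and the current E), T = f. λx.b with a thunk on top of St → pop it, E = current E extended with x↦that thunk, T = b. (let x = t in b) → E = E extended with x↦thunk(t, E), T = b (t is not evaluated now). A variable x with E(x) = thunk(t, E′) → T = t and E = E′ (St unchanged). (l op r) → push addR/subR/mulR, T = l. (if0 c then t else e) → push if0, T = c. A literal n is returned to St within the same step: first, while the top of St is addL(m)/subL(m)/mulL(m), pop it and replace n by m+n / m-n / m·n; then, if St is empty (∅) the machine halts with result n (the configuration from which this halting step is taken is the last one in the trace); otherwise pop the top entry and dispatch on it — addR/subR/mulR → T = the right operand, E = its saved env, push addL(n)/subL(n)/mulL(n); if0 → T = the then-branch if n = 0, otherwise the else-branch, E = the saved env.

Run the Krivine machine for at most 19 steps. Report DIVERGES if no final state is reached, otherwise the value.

[0] ⟨T=((λx. (x x)) (λx. (x x))); E=∅; St=∅⟩
[1] ⟨T=(λx. (x x)); E=∅; St=[thunk]⟩
[2] ⟨T=(x x); E={x↦thunk((λx. (x x)), ∅)}; St=∅⟩
[3] ⟨T=x; E={x↦thunk((λx. (x x)), ∅)}; St=[thunk]⟩
[4] ⟨T=(λx. (x x)); E=∅; St=[thunk]⟩
[5] ⟨T=(x x); E={x↦thunk(x, {x↦thunk((λx. (x x)), ∅)})}; St=∅⟩
[6] ⟨T=x; E={x↦thunk(x, {x↦thunk((λx. (x x)), ∅)})}; St=[thunk]⟩
[7] ⟨T=x; E={x↦thunk((λx. (x x)), ∅)}; St=[thunk]⟩
[8] ⟨T=(λx. (x x)); E=∅; St=[thunk]⟩
[9] ⟨T=(x x); E={x↦thunk(x, {x↦thunk(x, {x↦thunk((λx. (x x)), ∅)})})}; St=∅⟩
[10] ⟨T=x; E={x↦thunk(x, {x↦thunk(x, {x↦thunk((λx. (x x)), ∅)})})}; St=[thunk]⟩
[11] ⟨T=x; E={x↦thunk(x, {x↦thunk((λx. (x x)), ∅)})}; St=[thunk]⟩
[12] ⟨T=x; E={x↦thunk((λx. (x x)), ∅)}; St=[thunk]⟩
[13] ⟨T=(λx. (x x)); E=∅; St=[thunk]⟩
[14] ⟨T=(x x); E={x↦thunk(x, {x↦thunk(x, {x↦thunk(x, {x↦thunk((λx. (x x)), ∅)})})})}; St=∅⟩
[15] ⟨T=x; E={x↦thunk(x, {x↦thunk(x, {x↦thunk(x, {x↦thunk((λx. (x x)), ∅)})})})}; St=[thunk]⟩
[16] ⟨T=x; E={x↦thunk(x, {x↦thunk(x, {x↦thunk((λx. (x x)), ∅)})})}; St=[thunk]⟩
[17] ⟨T=x; E={x↦thunk(x, {x↦thunk((λx. (x x)), ∅)})}; St=[thunk]⟩
[18] ⟨T=x; E={x↦thunk((λx. (x x)), ∅)}; St=[thunk]⟩
[19] ⟨T=(λx. (x x)); E=∅; St=[thunk]⟩
→ 19 transitions taken and the configuration is still not final: no result within 19 steps

Answer: DIVERGES (no final state within 19 steps)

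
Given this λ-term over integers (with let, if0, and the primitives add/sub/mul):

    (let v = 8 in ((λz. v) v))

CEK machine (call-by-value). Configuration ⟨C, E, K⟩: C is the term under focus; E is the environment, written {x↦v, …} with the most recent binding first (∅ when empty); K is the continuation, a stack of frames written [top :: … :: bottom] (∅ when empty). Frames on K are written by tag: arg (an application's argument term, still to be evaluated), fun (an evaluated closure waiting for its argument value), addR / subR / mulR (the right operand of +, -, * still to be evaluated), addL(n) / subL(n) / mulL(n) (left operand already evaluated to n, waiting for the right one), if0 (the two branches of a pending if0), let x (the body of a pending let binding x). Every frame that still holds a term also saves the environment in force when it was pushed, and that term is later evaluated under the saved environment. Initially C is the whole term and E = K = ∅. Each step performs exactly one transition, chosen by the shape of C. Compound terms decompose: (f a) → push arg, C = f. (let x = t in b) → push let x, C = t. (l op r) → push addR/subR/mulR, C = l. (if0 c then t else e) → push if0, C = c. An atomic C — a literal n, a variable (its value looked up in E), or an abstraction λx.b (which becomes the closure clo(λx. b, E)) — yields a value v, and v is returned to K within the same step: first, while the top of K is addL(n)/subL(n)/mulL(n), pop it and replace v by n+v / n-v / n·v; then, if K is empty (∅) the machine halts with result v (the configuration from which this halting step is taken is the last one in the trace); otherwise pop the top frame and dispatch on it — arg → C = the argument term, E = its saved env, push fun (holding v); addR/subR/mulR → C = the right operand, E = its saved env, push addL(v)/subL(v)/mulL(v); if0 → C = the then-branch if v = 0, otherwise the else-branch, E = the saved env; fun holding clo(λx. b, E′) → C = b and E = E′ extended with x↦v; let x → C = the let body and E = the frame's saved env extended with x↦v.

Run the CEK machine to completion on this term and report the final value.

Answer: 8

Machine steps:
t=0: <C=(let v = 8 in ((λz. v) v)), E=∅, K=∅>
t=1: <C=8, E=∅, K=[let v]>
t=2: <C=((λz. v) v), E={v↦8}, K=∅>
t=3: <C=(λz. v), E={v↦8}, K=[arg]>
t=4: <C=v, E={v↦8}, K=[fun]>
t=5: <C=v, E={z↦8, v↦8}, K=∅>
→ final value 8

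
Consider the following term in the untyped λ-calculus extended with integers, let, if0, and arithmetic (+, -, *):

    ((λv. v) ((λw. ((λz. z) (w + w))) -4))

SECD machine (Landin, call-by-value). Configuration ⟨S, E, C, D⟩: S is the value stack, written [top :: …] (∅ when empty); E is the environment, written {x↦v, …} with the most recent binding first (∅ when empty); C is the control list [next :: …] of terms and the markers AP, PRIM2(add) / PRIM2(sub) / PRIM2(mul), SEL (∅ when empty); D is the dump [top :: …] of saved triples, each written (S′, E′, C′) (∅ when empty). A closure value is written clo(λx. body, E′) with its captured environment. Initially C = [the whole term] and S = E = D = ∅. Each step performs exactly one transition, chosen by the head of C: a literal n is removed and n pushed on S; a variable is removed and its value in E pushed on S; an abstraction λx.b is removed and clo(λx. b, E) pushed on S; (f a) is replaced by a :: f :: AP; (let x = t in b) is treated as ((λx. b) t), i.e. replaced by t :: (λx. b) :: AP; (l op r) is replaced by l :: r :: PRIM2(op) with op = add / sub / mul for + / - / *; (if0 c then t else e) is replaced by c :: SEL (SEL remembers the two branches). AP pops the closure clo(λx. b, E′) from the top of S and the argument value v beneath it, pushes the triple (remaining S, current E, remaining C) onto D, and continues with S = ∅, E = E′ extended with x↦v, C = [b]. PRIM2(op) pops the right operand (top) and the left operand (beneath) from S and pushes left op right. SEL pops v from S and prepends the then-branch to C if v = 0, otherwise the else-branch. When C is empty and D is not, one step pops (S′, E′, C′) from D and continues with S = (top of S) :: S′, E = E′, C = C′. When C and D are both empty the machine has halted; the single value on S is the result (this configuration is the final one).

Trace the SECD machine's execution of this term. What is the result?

0. ⟨S=∅; E=∅; C=[((λv. v) ((λw. ((λz. z) (w + w))) -4))]; D=∅⟩
1. ⟨S=∅; E=∅; C=[((λw. ((λz. z) (w + w))) -4) :: (λv. v) :: AP]; D=∅⟩
2. ⟨S=∅; E=∅; C=[-4 :: (λw. ((λz. z) (w + w))) :: AP :: (λv. v) :: AP]; D=∅⟩
3. ⟨S=[-4]; E=∅; C=[(λw. ((λz. z) (w + w))) :: AP :: (λv. v) :: AP]; D=∅⟩
4. ⟨S=[clo(λw. ((λz. z) (w + w)), ∅) :: -4]; E=∅; C=[AP :: (λv. v) :: AP]; D=∅⟩
5. ⟨S=∅; E={w↦-4}; C=[((λz. z) (w + w))]; D=[(∅, ∅, [(λv. v) :: AP])]⟩
6. ⟨S=∅; E={w↦-4}; C=[(w + w) :: (λz. z) :: AP]; D=[(∅, ∅, [(λv. v) :: AP])]⟩
7. ⟨S=∅; E={w↦-4}; C=[w :: w :: PRIM2(add) :: (λz. z) :: AP]; D=[(∅, ∅, [(λv. v) :: AP])]⟩
8. ⟨S=[-4]; E={w↦-4}; C=[w :: PRIM2(add) :: (λz. z) :: AP]; D=[(∅, ∅, [(λv. v) :: AP])]⟩
9. ⟨S=[-4 :: -4]; E={w↦-4}; C=[PRIM2(add) :: (λz. z) :: AP]; D=[(∅, ∅, [(λv. v) :: AP])]⟩
10. ⟨S=[-8]; E={w↦-4}; C=[(λz. z) :: AP]; D=[(∅, ∅, [(λv. v) :: AP])]⟩
11. ⟨S=[clo(λz. z, {w↦-4}) :: -8]; E={w↦-4}; C=[AP]; D=[(∅, ∅, [(λv. v) :: AP])]⟩
12. ⟨S=∅; E={z↦-8, w↦-4}; C=[z]; D=[(∅, {w↦-4}, ∅) :: (∅, ∅, [(λv. v) :: AP])]⟩
13. ⟨S=[-8]; E={z↦-8, w↦-4}; C=∅; D=[(∅, {w↦-4}, ∅) :: (∅, ∅, [(λv. v) :: AP])]⟩
14. ⟨S=[-8]; E={w↦-4}; C=∅; D=[(∅, ∅, [(λv. v) :: AP])]⟩
15. ⟨S=[-8]; E=∅; C=[(λv. v) :: AP]; D=∅⟩
16. ⟨S=[clo(λv. v, ∅) :: -8]; E=∅; C=[AP]; D=∅⟩
17. ⟨S=∅; E={v↦-8}; C=[v]; D=[(∅, ∅, ∅)]⟩
18. ⟨S=[-8]; E={v↦-8}; C=∅; D=[(∅, ∅, ∅)]⟩
19. ⟨S=[-8]; E=∅; C=∅; D=∅⟩
→ final value -8

Answer: -8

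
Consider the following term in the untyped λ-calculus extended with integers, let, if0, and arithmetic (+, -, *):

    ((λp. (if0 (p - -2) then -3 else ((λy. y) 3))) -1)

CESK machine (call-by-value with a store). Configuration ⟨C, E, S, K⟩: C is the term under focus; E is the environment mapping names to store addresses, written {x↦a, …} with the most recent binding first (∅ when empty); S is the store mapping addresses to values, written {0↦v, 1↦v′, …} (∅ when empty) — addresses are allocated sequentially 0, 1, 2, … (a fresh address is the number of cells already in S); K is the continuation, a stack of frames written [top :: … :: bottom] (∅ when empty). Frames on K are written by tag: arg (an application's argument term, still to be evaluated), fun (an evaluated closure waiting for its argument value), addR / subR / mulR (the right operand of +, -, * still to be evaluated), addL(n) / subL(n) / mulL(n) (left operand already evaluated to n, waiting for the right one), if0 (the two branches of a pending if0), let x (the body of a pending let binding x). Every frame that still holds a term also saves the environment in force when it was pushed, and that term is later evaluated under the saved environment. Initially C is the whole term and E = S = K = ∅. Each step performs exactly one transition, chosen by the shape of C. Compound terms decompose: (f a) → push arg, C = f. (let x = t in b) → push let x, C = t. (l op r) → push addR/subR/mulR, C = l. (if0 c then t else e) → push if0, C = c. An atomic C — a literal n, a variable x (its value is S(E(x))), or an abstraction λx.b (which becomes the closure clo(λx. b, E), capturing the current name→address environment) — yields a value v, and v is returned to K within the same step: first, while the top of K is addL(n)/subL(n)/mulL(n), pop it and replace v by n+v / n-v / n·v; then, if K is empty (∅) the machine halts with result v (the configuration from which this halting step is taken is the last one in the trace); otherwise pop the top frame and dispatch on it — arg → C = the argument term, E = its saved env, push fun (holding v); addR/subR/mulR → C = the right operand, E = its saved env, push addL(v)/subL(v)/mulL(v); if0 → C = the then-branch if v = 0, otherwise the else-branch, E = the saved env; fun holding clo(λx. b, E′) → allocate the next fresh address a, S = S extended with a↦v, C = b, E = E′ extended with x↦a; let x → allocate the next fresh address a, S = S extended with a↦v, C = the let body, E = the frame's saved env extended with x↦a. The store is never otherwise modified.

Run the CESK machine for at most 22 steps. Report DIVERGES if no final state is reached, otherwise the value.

Answer: 3

Machine steps:
0. <C=((λp. (if0 (p - -2) then -3 else ((λy. y) 3))) -1), E=∅, S=∅, K=∅>
1. <C=(λp. (if0 (p - -2) then -3 else ((λy. y) 3))), E=∅, S=∅, K=[arg]>
2. <C=-1, E=∅, S=∅, K=[fun]>
3. <C=(if0 (p - -2) then -3 else ((λy. y) 3)), E={p↦0}, S={0↦-1}, K=∅>
4. <C=(p - -2), E={p↦0}, S={0↦-1}, K=[if0]>
5. <C=p, E={p↦0}, S={0↦-1}, K=[subR :: if0]>
6. <C=-2, E={p↦0}, S={0↦-1}, K=[subL(-1) :: if0]>
7. <C=((λy. y) 3), E={p↦0}, S={0↦-1}, K=∅>
8. <C=(λy. y), E={p↦0}, S={0↦-1}, K=[arg]>
9. <C=3, E={p↦0}, S={0↦-1}, K=[fun]>
10. <C=y, E={y↦1, p↦0}, S={0↦-1, 1↦3}, K=∅>
→ final value 3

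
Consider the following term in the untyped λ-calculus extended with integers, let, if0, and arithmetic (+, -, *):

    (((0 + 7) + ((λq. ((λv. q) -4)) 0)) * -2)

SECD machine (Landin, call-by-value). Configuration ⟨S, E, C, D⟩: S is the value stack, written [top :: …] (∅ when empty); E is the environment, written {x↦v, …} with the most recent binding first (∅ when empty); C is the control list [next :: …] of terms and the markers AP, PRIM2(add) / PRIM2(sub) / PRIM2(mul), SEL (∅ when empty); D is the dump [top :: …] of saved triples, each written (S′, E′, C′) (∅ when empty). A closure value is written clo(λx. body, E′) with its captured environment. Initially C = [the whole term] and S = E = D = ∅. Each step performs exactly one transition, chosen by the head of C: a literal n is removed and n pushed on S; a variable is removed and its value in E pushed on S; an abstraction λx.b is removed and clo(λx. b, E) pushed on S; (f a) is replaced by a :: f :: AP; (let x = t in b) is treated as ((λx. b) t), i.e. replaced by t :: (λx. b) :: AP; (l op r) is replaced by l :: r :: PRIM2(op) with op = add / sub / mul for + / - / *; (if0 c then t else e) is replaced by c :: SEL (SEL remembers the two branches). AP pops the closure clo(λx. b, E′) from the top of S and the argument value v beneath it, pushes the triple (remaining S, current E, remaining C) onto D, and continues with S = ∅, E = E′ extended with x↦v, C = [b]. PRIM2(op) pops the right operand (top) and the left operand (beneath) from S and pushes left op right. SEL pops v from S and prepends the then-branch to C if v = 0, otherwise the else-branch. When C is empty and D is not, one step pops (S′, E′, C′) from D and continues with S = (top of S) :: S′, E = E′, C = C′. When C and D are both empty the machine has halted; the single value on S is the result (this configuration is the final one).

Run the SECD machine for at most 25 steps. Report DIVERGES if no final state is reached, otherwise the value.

step 0: ⟨S=∅; E=∅; C=[(((0 + 7) + ((λq. ((λv. q) -4)) 0)) * -2)]; D=∅⟩
step 1: ⟨S=∅; E=∅; C=[((0 + 7) + ((λq. ((λv. q) -4)) 0)) :: -2 :: PRIM2(mul)]; D=∅⟩
step 2: ⟨S=∅; E=∅; C=[(0 + 7) :: ((λq. ((λv. q) -4)) 0) :: PRIM2(add) :: -2 :: PRIM2(mul)]; D=∅⟩
step 3: ⟨S=∅; E=∅; C=[0 :: 7 :: PRIM2(add) :: ((λq. ((λv. q) -4)) 0) :: PRIM2(add) :: -2 :: PRIM2(mul)]; D=∅⟩
step 4: ⟨S=[0]; E=∅; C=[7 :: PRIM2(add) :: ((λq. ((λv. q) -4)) 0) :: PRIM2(add) :: -2 :: PRIM2(mul)]; D=∅⟩
step 5: ⟨S=[7 :: 0]; E=∅; C=[PRIM2(add) :: ((λq. ((λv. q) -4)) 0) :: PRIM2(add) :: -2 :: PRIM2(mul)]; D=∅⟩
step 6: ⟨S=[7]; E=∅; C=[((λq. ((λv. q) -4)) 0) :: PRIM2(add) :: -2 :: PRIM2(mul)]; D=∅⟩
step 7: ⟨S=[7]; E=∅; C=[0 :: (λq. ((λv. q) -4)) :: AP :: PRIM2(add) :: -2 :: PRIM2(mul)]; D=∅⟩
step 8: ⟨S=[0 :: 7]; E=∅; C=[(λq. ((λv. q) -4)) :: AP :: PRIM2(add) :: -2 :: PRIM2(mul)]; D=∅⟩
step 9: ⟨S=[clo(λq. ((λv. q) -4), ∅) :: 0 :: 7]; E=∅; C=[AP :: PRIM2(add) :: -2 :: PRIM2(mul)]; D=∅⟩
step 10: ⟨S=∅; E={q↦0}; C=[((λv. q) -4)]; D=[([7], ∅, [PRIM2(add) :: -2 :: PRIM2(mul)])]⟩
step 11: ⟨S=∅; E={q↦0}; C=[-4 :: (λv. q) :: AP]; D=[([7], ∅, [PRIM2(add) :: -2 :: PRIM2(mul)])]⟩
step 12: ⟨S=[-4]; E={q↦0}; C=[(λv. q) :: AP]; D=[([7], ∅, [PRIM2(add) :: -2 :: PRIM2(mul)])]⟩
step 13: ⟨S=[clo(λv. q, {q↦0}) :: -4]; E={q↦0}; C=[AP]; D=[([7], ∅, [PRIM2(add) :: -2 :: PRIM2(mul)])]⟩
step 14: ⟨S=∅; E={v↦-4, q↦0}; C=[q]; D=[(∅, {q↦0}, ∅) :: ([7], ∅, [PRIM2(add) :: -2 :: PRIM2(mul)])]⟩
step 15: ⟨S=[0]; E={v↦-4, q↦0}; C=∅; D=[(∅, {q↦0}, ∅) :: ([7], ∅, [PRIM2(add) :: -2 :: PRIM2(mul)])]⟩
step 16: ⟨S=[0]; E={q↦0}; C=∅; D=[([7], ∅, [PRIM2(add) :: -2 :: PRIM2(mul)])]⟩
step 17: ⟨S=[0 :: 7]; E=∅; C=[PRIM2(add) :: -2 :: PRIM2(mul)]; D=∅⟩
step 18: ⟨S=[7]; E=∅; C=[-2 :: PRIM2(mul)]; D=∅⟩
step 19: ⟨S=[-2 :: 7]; E=∅; C=[PRIM2(mul)]; D=∅⟩
step 20: ⟨S=[-14]; E=∅; C=∅; D=∅⟩
→ final value -14

Answer: -14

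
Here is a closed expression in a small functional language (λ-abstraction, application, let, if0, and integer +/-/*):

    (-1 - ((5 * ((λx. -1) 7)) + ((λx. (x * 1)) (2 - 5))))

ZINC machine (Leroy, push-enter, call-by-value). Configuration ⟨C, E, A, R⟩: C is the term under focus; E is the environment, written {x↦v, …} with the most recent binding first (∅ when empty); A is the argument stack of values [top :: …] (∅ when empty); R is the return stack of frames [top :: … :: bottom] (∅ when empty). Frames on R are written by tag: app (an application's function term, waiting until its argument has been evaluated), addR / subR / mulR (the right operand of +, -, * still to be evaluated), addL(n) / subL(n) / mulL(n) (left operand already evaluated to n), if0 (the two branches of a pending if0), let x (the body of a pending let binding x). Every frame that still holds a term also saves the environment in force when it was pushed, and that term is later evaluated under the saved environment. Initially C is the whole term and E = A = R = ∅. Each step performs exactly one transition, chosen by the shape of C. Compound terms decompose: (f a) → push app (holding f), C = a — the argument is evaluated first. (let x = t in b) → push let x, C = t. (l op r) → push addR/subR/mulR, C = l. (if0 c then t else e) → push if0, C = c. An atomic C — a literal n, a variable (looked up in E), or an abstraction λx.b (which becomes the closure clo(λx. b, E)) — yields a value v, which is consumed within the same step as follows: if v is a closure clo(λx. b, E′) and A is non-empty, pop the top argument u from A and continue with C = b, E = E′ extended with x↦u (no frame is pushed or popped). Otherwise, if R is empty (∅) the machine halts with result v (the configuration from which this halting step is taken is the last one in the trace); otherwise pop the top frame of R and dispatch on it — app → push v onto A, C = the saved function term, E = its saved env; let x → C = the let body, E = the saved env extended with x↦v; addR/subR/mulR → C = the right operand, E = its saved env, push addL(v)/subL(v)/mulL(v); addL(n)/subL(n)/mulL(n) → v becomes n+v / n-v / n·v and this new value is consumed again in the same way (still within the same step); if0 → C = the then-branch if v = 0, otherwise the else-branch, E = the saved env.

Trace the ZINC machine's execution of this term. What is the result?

Answer: 7

Machine steps:
[0] ⟨C=(-1 - ((5 * ((λx. -1) 7)) + ((λx. (x * 1)) (2 - 5)))); E=∅; A=∅; R=∅⟩
[1] ⟨C=-1; E=∅; A=∅; R=[subR]⟩
[2] ⟨C=((5 * ((λx. -1) 7)) + ((λx. (x * 1)) (2 - 5))); E=∅; A=∅; R=[subL(-1)]⟩
[3] ⟨C=(5 * ((λx. -1) 7)); E=∅; A=∅; R=[addR :: subL(-1)]⟩
[4] ⟨C=5; E=∅; A=∅; R=[mulR :: addR :: subL(-1)]⟩
[5] ⟨C=((λx. -1) 7); E=∅; A=∅; R=[mulL(5) :: addR :: subL(-1)]⟩
[6] ⟨C=7; E=∅; A=∅; R=[app :: mulL(5) :: addR :: subL(-1)]⟩
[7] ⟨C=(λx. -1); E=∅; A=[7]; R=[mulL(5) :: addR :: subL(-1)]⟩
[8] ⟨C=-1; E={x↦7}; A=∅; R=[mulL(5) :: addR :: subL(-1)]⟩
[9] ⟨C=((λx. (x * 1)) (2 - 5)); E=∅; A=∅; R=[addL(-5) :: subL(-1)]⟩
[10] ⟨C=(2 - 5); E=∅; A=∅; R=[app :: addL(-5) :: subL(-1)]⟩
[11] ⟨C=2; E=∅; A=∅; R=[subR :: app :: addL(-5) :: subL(-1)]⟩
[12] ⟨C=5; E=∅; A=∅; R=[subL(2) :: app :: addL(-5) :: subL(-1)]⟩
[13] ⟨C=(λx. (x * 1)); E=∅; A=[-3]; R=[addL(-5) :: subL(-1)]⟩
[14] ⟨C=(x * 1); E={x↦-3}; A=∅; R=[addL(-5) :: subL(-1)]⟩
[15] ⟨C=x; E={x↦-3}; A=∅; R=[mulR :: addL(-5) :: subL(-1)]⟩
[16] ⟨C=1; E={x↦-3}; A=∅; R=[mulL(-3) :: addL(-5) :: subL(-1)]⟩
→ final value 7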